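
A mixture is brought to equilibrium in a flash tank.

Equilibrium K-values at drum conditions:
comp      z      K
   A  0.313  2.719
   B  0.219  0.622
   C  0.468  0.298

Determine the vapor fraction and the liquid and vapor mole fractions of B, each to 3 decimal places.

Let ψ = V/F and solve Σ zᵢ(Kᵢ−1)/(1+ψ(Kᵢ−1)) = 0.
Feasibility: ΣzᵢKᵢ = 1.127, Σzᵢ/Kᵢ = 2.038 — both > 1, two phases present.
Newton–Raphson from ψ = 0.56:
  ψ = 0.560: g = -0.3722, g' = -0.917 → ψ = 0.154
  ψ = 0.154: g = -0.0308, g' = -0.904 → ψ = 0.120
  ψ = 0.120: g = 0.0007, g' = -0.945 → ψ = 0.121
Converged at ψ = 0.121.
Compositions from xᵢ = zᵢ/(1+ψ(Kᵢ−1)), yᵢ = Kᵢxᵢ:
  A: x = 0.259, y = 0.705
  B: x = 0.229, y = 0.143
  C: x = 0.511, y = 0.152

ψ = 0.121, x_B = 0.229, y_B = 0.143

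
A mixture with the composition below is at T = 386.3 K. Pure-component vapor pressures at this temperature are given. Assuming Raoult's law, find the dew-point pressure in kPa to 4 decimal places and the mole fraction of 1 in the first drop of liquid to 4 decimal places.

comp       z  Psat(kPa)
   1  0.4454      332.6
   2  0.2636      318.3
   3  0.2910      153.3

At the dew point ψ → 1, so Σzᵢ/Kᵢ = 1 with Kᵢ = Pᵢˢᵃᵗ/P ⇒ 1/P = Σzᵢ/Pᵢˢᵃᵗ.
1/P = 0.4454/332.6 + 0.2636/318.3 + 0.2910/153.3 = 0.0040655 ⇒ P = 245.9701 kPa
xᵢ = zᵢP/Pᵢˢᵃᵗ ⇒ x_1 = 0.4454·245.9701/332.6 = 0.3294

Pdew = 245.9701 kPa, x_1 = 0.3294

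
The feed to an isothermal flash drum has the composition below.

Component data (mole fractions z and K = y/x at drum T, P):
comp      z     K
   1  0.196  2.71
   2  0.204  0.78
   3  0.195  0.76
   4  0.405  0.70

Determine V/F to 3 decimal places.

V/F = 0.268

Material balance + equilibrium reduce to Σ zᵢ(Kᵢ−1)/(1+V/F(Kᵢ−1)) = 0.
Feasibility: ΣzᵢKᵢ = 1.122, Σzᵢ/Kᵢ = 1.169 — both > 1, two phases present.
Newton–Raphson from V/F = 0.5:
  V/F = 0.500: g = -0.0659, g' = -0.244 → V/F = 0.230
  V/F = 0.230: g = 0.0132, g' = -0.361 → V/F = 0.267
  V/F = 0.267: g = 0.0004, g' = -0.337 → V/F = 0.268
Converged at V/F = 0.268.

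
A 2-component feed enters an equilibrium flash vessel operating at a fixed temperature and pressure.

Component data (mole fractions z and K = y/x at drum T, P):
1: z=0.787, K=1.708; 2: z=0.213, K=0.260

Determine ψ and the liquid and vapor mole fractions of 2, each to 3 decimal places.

ψ = 0.763, x_2 = 0.489, y_2 = 0.127

Material balance + equilibrium reduce to Σ zᵢ(Kᵢ−1)/(1+ψ(Kᵢ−1)) = 0.
Check two-phase: ΣzᵢKᵢ = 1.400 > 1 and Σzᵢ/Kᵢ = 1.280 > 1, so g(0) = 0.400 > 0 and g(1) = -0.280 < 0.
Binary case is linear: z₁(K₁−1)(1+ψ(K₂−1)) + z₂(K₂−1)(1+ψ(K₁−1)) = 0
⇒ ψ = [z₁(K₁−1)+z₂(K₂−1)] / [−(K₁−1)(K₂−1)] = 0.3996/0.5239 = 0.763
Compositions from xᵢ = zᵢ/(1+ψ(Kᵢ−1)), yᵢ = Kᵢxᵢ:
  1: x = 0.511, y = 0.873
  2: x = 0.489, y = 0.127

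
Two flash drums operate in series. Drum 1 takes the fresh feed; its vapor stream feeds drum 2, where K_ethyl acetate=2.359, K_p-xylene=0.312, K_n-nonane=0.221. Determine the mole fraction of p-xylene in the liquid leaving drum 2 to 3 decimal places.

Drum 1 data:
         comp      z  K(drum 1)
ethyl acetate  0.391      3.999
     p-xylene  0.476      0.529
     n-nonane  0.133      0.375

x_p-xylene (drum 2) = 0.530

Drum 1:
Rachford–Rice: g(ψ₁) = Σ zᵢ(Kᵢ−1)/(1+ψ₁(Kᵢ−1)) = 0.
g(0) = ΣzᵢKᵢ − 1 = 0.865 and g(1) = 1 − Σzᵢ/Kᵢ = -0.352, so a root lies in (0, 1).
Newton–Raphson from ψ₁ = 0.61:
  ψ₁ = 0.610: g = -0.0345, g' = -0.783 → ψ₁ = 0.566
Converged at ψ₁ = 0.566.
Drum-1 compositions:
  ethyl acetate: x = 0.145, y = 0.579
  p-xylene: x = 0.649, y = 0.343
  n-nonane: x = 0.206, y = 0.077
Drum-2 feed = drum-1 vapor: z₂ = (0.5793, 0.3434, 0.0772).
Drum 2:
Material balance + equilibrium reduce to Σ zᵢ(Kᵢ−1)/(1+ψ₂(Kᵢ−1)) = 0.
g(0) = ΣzᵢKᵢ − 1 = 0.491 and g(1) = 1 − Σzᵢ/Kᵢ = -0.696, so a root lies in (0, 1).
Newton–Raphson from ψ₂ = 0.5:
  ψ₂ = 0.500: g = 0.0101, g' = -0.883 → ψ₂ = 0.511
Converged at ψ₂ = 0.511.
  ethyl acetate: x = 0.342, y = 0.806
  p-xylene: x = 0.530, y = 0.165
  n-nonane: x = 0.128, y = 0.028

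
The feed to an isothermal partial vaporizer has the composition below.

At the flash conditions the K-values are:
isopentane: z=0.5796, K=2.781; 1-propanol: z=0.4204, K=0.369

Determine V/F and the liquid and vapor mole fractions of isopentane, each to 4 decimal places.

Material balance + equilibrium reduce to Σ zᵢ(Kᵢ−1)/(1+V/F(Kᵢ−1)) = 0.
g(0) = ΣzᵢKᵢ − 1 = 0.7670 and g(1) = 1 − Σzᵢ/Kᵢ = -0.3477, so a root lies in (0, 1).
Iterate (Newton) starting at V/F = 0.47:
  V/F = 0.4700: g = 0.18480, g' = -0.8830 → V/F = 0.6793
  V/F = 0.6793: g = 0.00287, g' = -0.8892 → V/F = 0.6825
Converged at V/F = 0.6825.
Compositions from xᵢ = zᵢ/(1+V/F(Kᵢ−1)), yᵢ = Kᵢxᵢ:
  isopentane: x = 0.2616, y = 0.7275
  1-propanol: x = 0.7384, y = 0.2725

V/F = 0.6825, x_isopentane = 0.2616, y_isopentane = 0.7275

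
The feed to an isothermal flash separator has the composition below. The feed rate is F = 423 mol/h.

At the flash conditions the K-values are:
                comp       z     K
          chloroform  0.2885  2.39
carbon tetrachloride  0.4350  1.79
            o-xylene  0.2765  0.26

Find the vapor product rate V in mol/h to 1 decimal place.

V = 296.1 mol/h

Newton–Raphson from ψ = 0.5:
  ψ = 0.5000: g = 0.15815, g' = -0.7150 → ψ = 0.7212
  ψ = 0.7212: g = -0.01959, g' = -0.9455 → ψ = 0.7005
  ψ = 0.7005: g = -0.00039, g' = -0.9083 → ψ = 0.7000
Converged at ψ = 0.7000.
Then V = ψ·F = 0.7000·423 = 296.1 mol/h and L = F − V = 126.9 mol/h.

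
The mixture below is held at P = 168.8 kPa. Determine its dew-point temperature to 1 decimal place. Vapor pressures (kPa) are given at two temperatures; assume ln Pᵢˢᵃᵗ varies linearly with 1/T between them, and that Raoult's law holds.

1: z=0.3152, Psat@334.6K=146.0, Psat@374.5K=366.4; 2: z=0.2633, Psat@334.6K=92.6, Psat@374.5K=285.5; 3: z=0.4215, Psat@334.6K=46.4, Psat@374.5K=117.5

T = 370.0 K

Dew-point temperature: Σzᵢ·P/Pᵢˢᵃᵗ(T) = 1. Interpolate ln Pᵢˢᵃᵗ = aᵢ + bᵢ/T.
  T = 334.6 K: ΣzᵢP/Pᵢˢᵃᵗ = 2.3778
  T = 374.5 K: ΣzᵢP/Pᵢˢᵃᵗ = 0.9064
  T = 354.6 K: ΣzᵢP/Pᵢˢᵃᵗ = 1.4260
  T = 364.6 K: ΣzᵢP/Pᵢˢᵃᵗ = 1.1284
  T = 369.6 K: ΣzᵢP/Pᵢˢᵃᵗ = 1.0087
  T = 372.1 K: ΣzᵢP/Pᵢˢᵃᵗ = 0.9548
Interpolating between 369.6 K and 372.1 K gives T ≈ 370.0 K.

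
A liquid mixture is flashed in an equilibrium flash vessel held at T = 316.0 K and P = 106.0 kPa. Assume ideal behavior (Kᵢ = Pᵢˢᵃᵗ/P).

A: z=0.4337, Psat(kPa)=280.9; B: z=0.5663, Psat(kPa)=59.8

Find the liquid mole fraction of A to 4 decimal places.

Raoult's law: Kᵢ = Pᵢˢᵃᵗ/P = Pᵢˢᵃᵗ/106.0.
  K_A = 280.9/106.0 = 2.650000, K_B = 59.8/106.0 = 0.564151
Rachford–Rice: g(V/F) = Σ zᵢ(Kᵢ−1)/(1+V/F(Kᵢ−1)) = 0.
Feasibility: ΣzᵢKᵢ = 1.4688, Σzᵢ/Kᵢ = 1.1675 — both > 1, two phases present.
Binary case is linear: z₁(K₁−1)(1+V/F(K₂−1)) + z₂(K₂−1)(1+V/F(K₁−1)) = 0
⇒ V/F = [z₁(K₁−1)+z₂(K₂−1)] / [−(K₁−1)(K₂−1)] = 0.46878/0.71915 = 0.6519
Compositions from xᵢ = zᵢ/(1+V/F(Kᵢ−1)), yᵢ = Kᵢxᵢ:
  A: x = 0.2090, y = 0.5537
  B: x = 0.7910, y = 0.4463

x_A = 0.2090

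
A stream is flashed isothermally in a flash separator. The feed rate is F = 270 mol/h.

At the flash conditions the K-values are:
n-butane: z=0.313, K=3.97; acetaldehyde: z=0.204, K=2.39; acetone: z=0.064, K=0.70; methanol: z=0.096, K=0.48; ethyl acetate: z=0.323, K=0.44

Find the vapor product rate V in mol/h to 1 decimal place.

V = 205.6 mol/h

Newton–Raphson from β = 0.5:
  β = 0.500: g = 0.2001, g' = -0.835 → β = 0.740
  β = 0.740: g = 0.0161, g' = -0.739 → β = 0.761
Converged at β = 0.761.
Then V = β·F = 0.7613·270 = 205.6 mol/h and L = F − V = 64.4 mol/h.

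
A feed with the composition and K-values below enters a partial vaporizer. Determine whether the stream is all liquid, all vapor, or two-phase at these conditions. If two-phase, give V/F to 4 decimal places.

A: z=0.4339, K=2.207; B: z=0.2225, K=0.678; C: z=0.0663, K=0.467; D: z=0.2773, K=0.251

ΣzᵢKᵢ = 1.2090; Σzᵢ/Kᵢ = 1.7715.
Both exceed 1, so a two-phase solution exists.
Material balance + equilibrium reduce to Σ zᵢ(Kᵢ−1)/(1+ψ(Kᵢ−1)) = 0.
Newton iteration, ψ⁰ = 0.56:
  ψ = 0.5600: g = -0.18304, g' = -0.7592 → ψ = 0.3189
  ψ = 0.3189: g = -0.01714, g' = -0.6541 → ψ = 0.2927
Converged at ψ = 0.2927.

two-phase, V/F = 0.2927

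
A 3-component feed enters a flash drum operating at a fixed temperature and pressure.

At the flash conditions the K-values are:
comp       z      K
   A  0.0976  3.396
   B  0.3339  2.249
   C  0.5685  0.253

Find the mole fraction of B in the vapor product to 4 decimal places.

y_B = 0.6052

Newton–Raphson from β = 0.47:
  β = 0.4700: g = -0.28167, g' = -1.0841 → β = 0.2102
  β = 0.2102: g = -0.01792, g' = -1.0210 → β = 0.1926
  β = 0.1926: g = 0.00011, g' = -1.0336 → β = 0.1927
Converged at β = 0.1927.
Compositions from xᵢ = zᵢ/(1+β(Kᵢ−1)), yᵢ = Kᵢxᵢ:
  A: x = 0.0668, y = 0.2267
  B: x = 0.2691, y = 0.6052
  C: x = 0.6641, y = 0.1680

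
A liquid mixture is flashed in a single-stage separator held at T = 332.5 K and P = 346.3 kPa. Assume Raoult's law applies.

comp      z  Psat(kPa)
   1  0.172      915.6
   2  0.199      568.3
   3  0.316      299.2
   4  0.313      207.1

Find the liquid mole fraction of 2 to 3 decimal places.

x_2 = 0.138

Raoult's law: Kᵢ = Pᵢˢᵃᵗ/P = Pᵢˢᵃᵗ/346.3.
  K_1 = 915.6/346.3 = 2.64395, K_2 = 568.3/346.3 = 1.64106, K_3 = 299.2/346.3 = 0.86399, K_4 = 207.1/346.3 = 0.59804
Let β = V/F and solve Σ zᵢ(Kᵢ−1)/(1+β(Kᵢ−1)) = 0.
Feasibility: ΣzᵢKᵢ = 1.242, Σzᵢ/Kᵢ = 1.075 — both > 1, two phases present.
Iterate (Newton) starting at β = 0.38:
  β = 0.380: g = 0.0828, g' = -0.306 → β = 0.651
  β = 0.651: g = 0.0091, g' = -0.249 → β = 0.687
  β = 0.687: g = 0.0001, g' = -0.246 → β = 0.688
Converged at β = 0.688.
Compositions from xᵢ = zᵢ/(1+β(Kᵢ−1)), yᵢ = Kᵢxᵢ:
  1: x = 0.081, y = 0.213
  2: x = 0.138, y = 0.227
  3: x = 0.349, y = 0.301
  4: x = 0.433, y = 0.259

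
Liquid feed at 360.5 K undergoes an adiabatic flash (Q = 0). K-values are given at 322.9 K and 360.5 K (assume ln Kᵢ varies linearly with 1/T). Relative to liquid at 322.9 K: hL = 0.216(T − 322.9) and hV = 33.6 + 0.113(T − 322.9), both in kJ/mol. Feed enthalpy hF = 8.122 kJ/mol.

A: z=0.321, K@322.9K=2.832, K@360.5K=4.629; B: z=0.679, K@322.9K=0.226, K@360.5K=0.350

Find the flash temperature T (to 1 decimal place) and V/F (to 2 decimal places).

T = 336.7 K, V/F = 0.16

Adiabatic flash: solve Rachford–Rice at each trial T, then check hF = ψ·hV(T) + (1−ψ)·hL(T).
  T = 322.9 K: K = (2.832, 0.226), RR gives ψ = 0.044, H_out = 1.482 kJ/mol
  T = 360.5 K: K = (4.629, 0.350), RR gives ψ = 0.307, H_out = 17.240 kJ/mol
  T = 341.7 K: K = (3.670, 0.285), RR gives ψ = 0.194, H_out = 10.217 kJ/mol
  T = 332.3 K: K = (3.236, 0.254), RR gives ψ = 0.127, H_out = 6.170 kJ/mol
  T = 337.0 K: K = (3.449, 0.269), RR gives ψ = 0.162, H_out = 8.256 kJ/mol
  T = 334.6 K: K = (3.339, 0.262), RR gives ψ = 0.145, H_out = 7.208 kJ/mol
Linear interpolation between T = 334.6 (H_out = 7.208) and T = 337.0 (H_out = 8.256) on hF = 8.122 gives T ≈ 336.7 K, at which ψ = 0.16.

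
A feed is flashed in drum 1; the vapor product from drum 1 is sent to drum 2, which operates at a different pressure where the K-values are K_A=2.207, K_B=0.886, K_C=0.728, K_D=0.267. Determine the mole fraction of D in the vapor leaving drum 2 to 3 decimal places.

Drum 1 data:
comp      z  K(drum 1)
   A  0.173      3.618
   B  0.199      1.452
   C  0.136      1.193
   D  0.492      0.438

Drum 1:
Let ψ₁ = V/F and solve Σ zᵢ(Kᵢ−1)/(1+ψ₁(Kᵢ−1)) = 0.
Feasibility: ΣzᵢKᵢ = 1.293, Σzᵢ/Kᵢ = 1.422 — both > 1, two phases present.
Newton–Raphson from ψ₁ = 0.5:
  ψ₁ = 0.500: g = -0.0911, g' = -0.554 → ψ₁ = 0.336
  ψ₁ = 0.336: g = 0.0031, g' = -0.607 → ψ₁ = 0.341
Converged at ψ₁ = 0.341.
Drum-1 compositions:
  A: x = 0.091, y = 0.331
  B: x = 0.172, y = 0.250
  C: x = 0.128, y = 0.152
  D: x = 0.608, y = 0.267
Drum-2 feed = drum-1 vapor: z₂ = (0.3308, 0.2504, 0.1522, 0.2665).
Drum 2:
Rachford–Rice: g(ψ₂) = Σ zᵢ(Kᵢ−1)/(1+ψ₂(Kᵢ−1)) = 0.
g(0) = ΣzᵢKᵢ − 1 = 0.134 and g(1) = 1 − Σzᵢ/Kᵢ = -0.640, so a root lies in (0, 1).
Newton–Raphson from ψ₂ = 0.5:
  ψ₂ = 0.500: g = -0.1375, g' = -0.563 → ψ₂ = 0.256
  ψ₂ = 0.256: g = -0.0092, g' = -0.515 → ψ₂ = 0.238
Converged at ψ₂ = 0.238.
  A: x = 0.257, y = 0.567
  B: x = 0.257, y = 0.228
  C: x = 0.163, y = 0.118
  D: x = 0.323, y = 0.086

y_D (drum 2) = 0.086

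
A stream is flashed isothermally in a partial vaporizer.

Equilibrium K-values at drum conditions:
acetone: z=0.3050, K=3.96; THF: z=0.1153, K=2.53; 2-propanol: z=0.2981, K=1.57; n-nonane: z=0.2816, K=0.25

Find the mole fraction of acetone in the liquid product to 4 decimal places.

Let ψ = V/F and solve Σ zᵢ(Kᵢ−1)/(1+ψ(Kᵢ−1)) = 0.
g(0) = ΣzᵢKᵢ − 1 = 1.0379 and g(1) = 1 − Σzᵢ/Kᵢ = -0.4389, so a root lies in (0, 1).
Newton–Raphson from ψ = 0.6:
  ψ = 0.6000: g = 0.15981, g' = -0.9976 → ψ = 0.7602
  ψ = 0.7602: g = -0.01346, g' = -1.2151 → ψ = 0.7491
  ψ = 0.7491: g = -0.00014, g' = -1.1894 → ψ = 0.7490
Converged at ψ = 0.7490.
Compositions from xᵢ = zᵢ/(1+ψ(Kᵢ−1)), yᵢ = Kᵢxᵢ:
  acetone: x = 0.0948, y = 0.3754
  THF: x = 0.0537, y = 0.1359
  2-propanol: x = 0.2089, y = 0.3280
  n-nonane: x = 0.6426, y = 0.1606

x_acetone = 0.0948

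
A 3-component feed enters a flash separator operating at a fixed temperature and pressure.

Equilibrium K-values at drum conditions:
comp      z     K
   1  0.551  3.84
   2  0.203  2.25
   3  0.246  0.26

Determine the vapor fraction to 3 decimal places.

Let ψ = V/F and solve Σ zᵢ(Kᵢ−1)/(1+ψ(Kᵢ−1)) = 0.
Feasibility: ΣzᵢKᵢ = 2.637, Σzᵢ/Kᵢ = 1.180 — both > 1, two phases present.
Newton iteration, ψ⁰ = 0.51:
  ψ = 0.510: g = 0.5017, g' = -1.207 → ψ = 0.926
  ψ = 0.926: g = -0.0289, g' = -1.763 → ψ = 0.909
Converged at ψ = 0.909.

ψ = 0.909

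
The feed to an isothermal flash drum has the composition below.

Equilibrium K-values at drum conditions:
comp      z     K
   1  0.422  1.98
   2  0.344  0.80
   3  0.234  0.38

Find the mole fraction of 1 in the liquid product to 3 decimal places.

Let ψ = V/F and solve Σ zᵢ(Kᵢ−1)/(1+ψ(Kᵢ−1)) = 0.
Check two-phase: ΣzᵢKᵢ = 1.200 > 1 and Σzᵢ/Kᵢ = 1.259 > 1, so g(0) = 0.200 > 0 and g(1) = -0.259 < 0.
Iterate (Newton) starting at ψ = 0.52:
  ψ = 0.520: g = -0.0169, g' = -0.391 → ψ = 0.477
  ψ = 0.477: g = -0.0001, g' = -0.386 → ψ = 0.476
Converged at ψ = 0.476.
Compositions from xᵢ = zᵢ/(1+ψ(Kᵢ−1)), yᵢ = Kᵢxᵢ:
  1: x = 0.288, y = 0.570
  2: x = 0.380, y = 0.304
  3: x = 0.332, y = 0.126

x_1 = 0.288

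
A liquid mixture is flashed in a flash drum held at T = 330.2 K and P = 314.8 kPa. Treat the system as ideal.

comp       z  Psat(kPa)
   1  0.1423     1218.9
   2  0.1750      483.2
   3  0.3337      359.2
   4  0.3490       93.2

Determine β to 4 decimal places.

Raoult's law: Kᵢ = Pᵢˢᵃᵗ/P = Pᵢˢᵃᵗ/314.8.
  K_1 = 1218.9/314.8 = 3.871982, K_2 = 483.2/314.8 = 1.534943, K_3 = 359.2/314.8 = 1.141042, K_4 = 93.2/314.8 = 0.296061
Material balance + equilibrium reduce to Σ zᵢ(Kᵢ−1)/(1+β(Kᵢ−1)) = 0.
g(0) = ΣzᵢKᵢ − 1 = 0.3037 and g(1) = 1 − Σzᵢ/Kᵢ = -0.6220, so a root lies in (0, 1).
Newton–Raphson from β = 0.5:
  β = 0.5000: g = -0.09352, g' = -0.6466 → β = 0.3554
  β = 0.3554: g = -0.00190, g' = -0.6364 → β = 0.3524
Converged at β = 0.3524.

β = 0.3524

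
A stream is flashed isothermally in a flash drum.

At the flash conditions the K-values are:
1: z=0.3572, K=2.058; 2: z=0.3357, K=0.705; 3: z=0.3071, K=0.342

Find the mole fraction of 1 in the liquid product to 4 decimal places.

Newton iteration, ψ⁰ = 0.5:
  ψ = 0.5000: g = -0.17015, g' = -0.5065 → ψ = 0.1641
  ψ = 0.1641: g = -0.00859, g' = -0.4897 → ψ = 0.1466
Converged at ψ = 0.1466.
Compositions from xᵢ = zᵢ/(1+ψ(Kᵢ−1)), yᵢ = Kᵢxᵢ:
  1: x = 0.3092, y = 0.6364
  2: x = 0.3509, y = 0.2474
  3: x = 0.3399, y = 0.1162

x_1 = 0.3092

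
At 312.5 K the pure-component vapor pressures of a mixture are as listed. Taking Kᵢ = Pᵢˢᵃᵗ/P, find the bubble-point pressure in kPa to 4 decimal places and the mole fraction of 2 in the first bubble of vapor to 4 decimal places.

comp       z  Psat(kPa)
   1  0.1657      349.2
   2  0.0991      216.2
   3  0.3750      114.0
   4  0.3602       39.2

At the bubble point ψ → 0, so ΣzᵢKᵢ = 1 with Kᵢ = Pᵢˢᵃᵗ/P ⇒ P = ΣzᵢPᵢˢᵃᵗ.
P = 0.1657·349.2 + 0.0991·216.2 + 0.3750·114.0 + 0.3602·39.2 = 136.1577 kPa
yᵢ = zᵢPᵢˢᵃᵗ/P ⇒ y_2 = 0.0991·216.2/136.1577 = 0.1574

Pbub = 136.1577 kPa, y_2 = 0.1574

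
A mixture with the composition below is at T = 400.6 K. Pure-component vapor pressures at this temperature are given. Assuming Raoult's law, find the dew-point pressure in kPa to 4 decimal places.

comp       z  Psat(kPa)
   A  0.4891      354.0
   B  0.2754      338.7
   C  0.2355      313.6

At the dew point ψ → 1, so Σzᵢ/Kᵢ = 1 with Kᵢ = Pᵢˢᵃᵗ/P ⇒ 1/P = Σzᵢ/Pᵢˢᵃᵗ.
1/P = 0.4891/354.0 + 0.2754/338.7 + 0.2355/313.6 = 0.0029457 ⇒ P = 339.4774 kPa

Pdew = 339.4774 kPa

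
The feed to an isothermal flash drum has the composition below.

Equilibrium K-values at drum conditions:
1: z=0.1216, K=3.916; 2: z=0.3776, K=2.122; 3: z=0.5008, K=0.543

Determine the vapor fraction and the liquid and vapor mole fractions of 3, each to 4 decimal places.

Rachford–Rice: g(ψ) = Σ zᵢ(Kᵢ−1)/(1+ψ(Kᵢ−1)) = 0.
Check two-phase: ΣzᵢKᵢ = 1.5494 > 1 and Σzᵢ/Kᵢ = 1.1313 > 1, so g(0) = 0.5494 > 0 and g(1) = -0.1313 < 0.
Newton iteration, ψ⁰ = 0.49:
  ψ = 0.4900: g = 0.12446, g' = -0.5468 → ψ = 0.7176
  ψ = 0.7176: g = 0.00882, g' = -0.4856 → ψ = 0.7358
Converged at ψ = 0.7358.
Compositions from xᵢ = zᵢ/(1+ψ(Kᵢ−1)), yᵢ = Kᵢxᵢ:
  1: x = 0.0387, y = 0.1514
  2: x = 0.2068, y = 0.4389
  3: x = 0.7545, y = 0.4097

ψ = 0.7358, x_3 = 0.7545, y_3 = 0.4097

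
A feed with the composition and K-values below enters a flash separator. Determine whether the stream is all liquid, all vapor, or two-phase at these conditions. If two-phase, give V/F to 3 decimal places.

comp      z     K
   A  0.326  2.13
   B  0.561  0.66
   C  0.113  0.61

ΣzᵢKᵢ = 1.134; Σzᵢ/Kᵢ = 1.188.
Both exceed 1, so a two-phase solution exists.
Rachford–Rice: g(ψ) = Σ zᵢ(Kᵢ−1)/(1+ψ(Kᵢ−1)) = 0.
Newton–Raphson from ψ = 0.5:
  ψ = 0.500: g = -0.0492, g' = -0.291 → ψ = 0.331
  ψ = 0.331: g = 0.0026, g' = -0.326 → ψ = 0.339
Converged at ψ = 0.339.

two-phase, V/F = 0.339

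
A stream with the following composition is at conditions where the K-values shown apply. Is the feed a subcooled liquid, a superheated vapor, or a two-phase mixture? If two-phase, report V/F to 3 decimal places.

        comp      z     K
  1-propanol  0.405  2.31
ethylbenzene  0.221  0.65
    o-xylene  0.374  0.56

ΣzᵢKᵢ = 1.289; Σzᵢ/Kᵢ = 1.183.
Both exceed 1, so a two-phase solution exists.
Rachford–Rice: g(ψ) = Σ zᵢ(Kᵢ−1)/(1+ψ(Kᵢ−1)) = 0.
Newton–Raphson from ψ = 0.59:
  ψ = 0.590: g = -0.0205, g' = -0.396 → ψ = 0.538
  ψ = 0.538: g = 0.0002, g' = -0.404 → ψ = 0.539
Converged at ψ = 0.539.

two-phase, V/F = 0.539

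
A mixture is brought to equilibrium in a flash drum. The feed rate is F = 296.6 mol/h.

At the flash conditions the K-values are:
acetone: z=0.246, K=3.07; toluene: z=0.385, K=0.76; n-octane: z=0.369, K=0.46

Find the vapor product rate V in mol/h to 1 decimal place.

Material balance + equilibrium reduce to Σ zᵢ(Kᵢ−1)/(1+ψ(Kᵢ−1)) = 0.
Feasibility: ΣzᵢKᵢ = 1.218, Σzᵢ/Kᵢ = 1.389 — both > 1, two phases present.
Newton iteration, ψ⁰ = 0.5:
  ψ = 0.500: g = -0.1277, g' = -0.485 → ψ = 0.237
  ψ = 0.237: g = 0.0153, g' = -0.641 → ψ = 0.261
Converged at ψ = 0.261.
Then V = ψ·F = 0.2611·296.6 = 77.5 mol/h and L = F − V = 219.1 mol/h.

V = 77.5 mol/h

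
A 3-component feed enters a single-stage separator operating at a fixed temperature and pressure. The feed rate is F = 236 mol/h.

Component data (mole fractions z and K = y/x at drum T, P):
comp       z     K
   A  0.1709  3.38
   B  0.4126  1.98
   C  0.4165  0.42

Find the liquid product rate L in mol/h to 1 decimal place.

L = 75.8 mol/h

Iterate (Newton) starting at V/F = 0.31:
  V/F = 0.3100: g = 0.24966, g' = -0.7619 → V/F = 0.6377
  V/F = 0.6377: g = 0.02705, g' = -0.6556 → V/F = 0.6789
  V/F = 0.6789: g = -0.00019, g' = -0.6656 → V/F = 0.6786
Converged at V/F = 0.6786.
Then V = V/F·F = 0.6786·236 = 160.2 mol/h and L = F − V = 75.8 mol/h.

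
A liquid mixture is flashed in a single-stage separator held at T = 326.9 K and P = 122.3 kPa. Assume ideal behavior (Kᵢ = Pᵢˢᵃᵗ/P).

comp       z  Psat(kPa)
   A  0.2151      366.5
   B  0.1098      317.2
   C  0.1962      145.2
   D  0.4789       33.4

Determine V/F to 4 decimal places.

V/F = 0.2736

Raoult's law: Kᵢ = Pᵢˢᵃᵗ/P = Pᵢˢᵃᵗ/122.3.
  K_A = 366.5/122.3 = 2.996729, K_B = 317.2/122.3 = 2.593622, K_C = 145.2/122.3 = 1.187244, K_D = 33.4/122.3 = 0.273099
Rachford–Rice: g(V/F) = Σ zᵢ(Kᵢ−1)/(1+V/F(Kᵢ−1)) = 0.
g(0) = ΣzᵢKᵢ − 1 = 0.2931 and g(1) = 1 − Σzᵢ/Kᵢ = -1.0329, so a root lies in (0, 1).
Newton iteration, V/F⁰ = 0.5:
  V/F = 0.5000: g = -0.20098, g' = -0.9314 → V/F = 0.2842
  V/F = 0.2842: g = -0.00945, g' = -0.8893 → V/F = 0.2736
Converged at V/F = 0.2736.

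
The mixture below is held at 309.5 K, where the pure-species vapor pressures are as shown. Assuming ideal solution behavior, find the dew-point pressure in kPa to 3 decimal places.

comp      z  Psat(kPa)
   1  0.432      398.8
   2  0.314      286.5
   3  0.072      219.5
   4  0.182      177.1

Pdew = 282.892 kPa

At the dew point ψ → 1, so Σzᵢ/Kᵢ = 1 with Kᵢ = Pᵢˢᵃᵗ/P ⇒ 1/P = Σzᵢ/Pᵢˢᵃᵗ.
1/P = 0.432/398.8 + 0.314/286.5 + 0.072/219.5 + 0.182/177.1 = 0.003535 ⇒ P = 282.892 kPa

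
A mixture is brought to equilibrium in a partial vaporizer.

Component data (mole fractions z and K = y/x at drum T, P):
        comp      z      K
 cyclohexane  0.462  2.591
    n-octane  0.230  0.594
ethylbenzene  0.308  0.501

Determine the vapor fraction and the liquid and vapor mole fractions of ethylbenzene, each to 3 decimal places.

Let ψ = V/F and solve Σ zᵢ(Kᵢ−1)/(1+ψ(Kᵢ−1)) = 0.
Feasibility: ΣzᵢKᵢ = 1.488, Σzᵢ/Kᵢ = 1.180 — both > 1, two phases present.
Newton iteration, ψ⁰ = 0.5:
  ψ = 0.500: g = 0.0874, g' = -0.559 → ψ = 0.657
  ψ = 0.657: g = 0.0036, g' = -0.520 → ψ = 0.663
Converged at ψ = 0.664.
Compositions from xᵢ = zᵢ/(1+ψ(Kᵢ−1)), yᵢ = Kᵢxᵢ:
  cyclohexane: x = 0.225, y = 0.582
  n-octane: x = 0.315, y = 0.187
  ethylbenzene: x = 0.460, y = 0.231

ψ = 0.664, x_ethylbenzene = 0.460, y_ethylbenzene = 0.231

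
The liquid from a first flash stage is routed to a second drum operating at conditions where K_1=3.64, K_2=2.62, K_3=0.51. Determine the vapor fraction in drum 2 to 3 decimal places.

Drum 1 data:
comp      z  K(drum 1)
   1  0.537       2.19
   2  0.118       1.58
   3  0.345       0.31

V/F (drum 2) = 0.551

Drum 1:
Material balance + equilibrium reduce to Σ zᵢ(Kᵢ−1)/(1+ψ₁(Kᵢ−1)) = 0.
Check two-phase: ΣzᵢKᵢ = 1.469 > 1 and Σzᵢ/Kᵢ = 1.433 > 1, so g(0) = 0.469 > 0 and g(1) = -0.433 < 0.
Newton iteration, ψ₁⁰ = 0.64:
  ψ₁ = 0.640: g = -0.0136, g' = -0.793 → ψ₁ = 0.623
Converged at ψ₁ = 0.623.
Drum-1 compositions:
  1: x = 0.308, y = 0.676
  2: x = 0.087, y = 0.137
  3: x = 0.605, y = 0.188
Drum-2 feed = drum-1 liquid: z₂ = (0.3085, 0.0867, 0.6048).
Drum 2:
Let ψ₂ = V/F and solve Σ zᵢ(Kᵢ−1)/(1+ψ₂(Kᵢ−1)) = 0.
Feasibility: ΣzᵢKᵢ = 1.658, Σzᵢ/Kᵢ = 1.304 — both > 1, two phases present.
Newton iteration, ψ₂⁰ = 0.55:
  ψ₂ = 0.550: g = 0.0007, g' = -0.693 → ψ₂ = 0.551
Converged at ψ₂ = 0.551.
  1: x = 0.126, y = 0.457
  2: x = 0.046, y = 0.120
  3: x = 0.829, y = 0.423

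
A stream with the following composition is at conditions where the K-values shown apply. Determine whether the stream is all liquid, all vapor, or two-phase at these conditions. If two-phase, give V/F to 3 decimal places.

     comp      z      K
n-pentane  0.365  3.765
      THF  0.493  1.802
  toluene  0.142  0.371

all vapor

ΣzᵢKᵢ = 2.315; Σzᵢ/Kᵢ = 0.753.
Since Σzᵢ/Kᵢ < 1 the mixture is above its dew point — single vapor phase.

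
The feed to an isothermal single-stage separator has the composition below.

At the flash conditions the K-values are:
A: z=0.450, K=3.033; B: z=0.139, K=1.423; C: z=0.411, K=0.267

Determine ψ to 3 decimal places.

ψ = 0.526

Let ψ = V/F and solve Σ zᵢ(Kᵢ−1)/(1+ψ(Kᵢ−1)) = 0.
g(0) = ΣzᵢKᵢ − 1 = 0.672 and g(1) = 1 − Σzᵢ/Kᵢ = -0.785, so a root lies in (0, 1).
Iterate (Newton) starting at ψ = 0.5:
  ψ = 0.500: g = 0.0267, g' = -1.025 → ψ = 0.526
Converged at ψ = 0.526.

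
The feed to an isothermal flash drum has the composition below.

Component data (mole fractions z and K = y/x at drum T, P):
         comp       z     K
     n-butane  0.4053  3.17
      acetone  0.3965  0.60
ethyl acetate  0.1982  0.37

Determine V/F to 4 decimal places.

V/F = 0.5596

Rachford–Rice: g(V/F) = Σ zᵢ(Kᵢ−1)/(1+V/F(Kᵢ−1)) = 0.
Check two-phase: ΣzᵢKᵢ = 1.5960 > 1 and Σzᵢ/Kᵢ = 1.3244 > 1, so g(0) = 0.5960 > 0 and g(1) = -0.3244 < 0.
Newton iteration, V/F⁰ = 0.5:
  V/F = 0.5000: g = 0.04129, g' = -0.7058 → V/F = 0.5585
  V/F = 0.5585: g = 0.00074, g' = -0.6825 → V/F = 0.5596
Converged at V/F = 0.5596.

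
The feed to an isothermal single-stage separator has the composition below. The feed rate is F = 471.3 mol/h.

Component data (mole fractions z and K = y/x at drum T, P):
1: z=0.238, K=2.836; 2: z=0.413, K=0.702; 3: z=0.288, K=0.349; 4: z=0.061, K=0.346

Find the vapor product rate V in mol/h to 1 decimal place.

V = 46.6 mol/h

Material balance + equilibrium reduce to Σ zᵢ(Kᵢ−1)/(1+V/F(Kᵢ−1)) = 0.
Check two-phase: ΣzᵢKᵢ = 1.087 > 1 and Σzᵢ/Kᵢ = 1.674 > 1, so g(0) = 0.087 > 0 and g(1) = -0.674 < 0.
Iterate (Newton) starting at V/F = 0.5:
  V/F = 0.500: g = -0.2540, g' = -0.595 → V/F = 0.073
  V/F = 0.073: g = 0.0210, g' = -0.826 → V/F = 0.098
  V/F = 0.098: g = 0.0005, g' = -0.784 → V/F = 0.099
Converged at V/F = 0.099.
Then V = V/F·F = 0.0989·471.3 = 46.6 mol/h and L = F − V = 424.7 mol/h.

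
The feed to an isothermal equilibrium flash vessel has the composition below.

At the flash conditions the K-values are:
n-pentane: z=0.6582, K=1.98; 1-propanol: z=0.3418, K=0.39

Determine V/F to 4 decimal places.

V/F = 0.7302

Material balance + equilibrium reduce to Σ zᵢ(Kᵢ−1)/(1+V/F(Kᵢ−1)) = 0.
Check two-phase: ΣzᵢKᵢ = 1.4365 > 1 and Σzᵢ/Kᵢ = 1.2088 > 1, so g(0) = 0.4365 > 0 and g(1) = -0.2088 < 0.
Binary case is linear: z₁(K₁−1)(1+V/F(K₂−1)) + z₂(K₂−1)(1+V/F(K₁−1)) = 0
⇒ V/F = [z₁(K₁−1)+z₂(K₂−1)] / [−(K₁−1)(K₂−1)] = 0.43654/0.59780 = 0.7302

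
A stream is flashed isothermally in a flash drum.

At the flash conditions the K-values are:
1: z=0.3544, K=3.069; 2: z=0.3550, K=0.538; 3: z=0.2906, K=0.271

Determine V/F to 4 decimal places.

V/F = 0.2903

Material balance + equilibrium reduce to Σ zᵢ(Kᵢ−1)/(1+V/F(Kᵢ−1)) = 0.
g(0) = ΣzᵢKᵢ − 1 = 0.3574 and g(1) = 1 − Σzᵢ/Kᵢ = -0.8477, so a root lies in (0, 1).
Newton–Raphson from V/F = 0.5:
  V/F = 0.5000: g = -0.18622, g' = -0.8771 → V/F = 0.2877
  V/F = 0.2877: g = 0.00245, g' = -0.9443 → V/F = 0.2903
Converged at V/F = 0.2903.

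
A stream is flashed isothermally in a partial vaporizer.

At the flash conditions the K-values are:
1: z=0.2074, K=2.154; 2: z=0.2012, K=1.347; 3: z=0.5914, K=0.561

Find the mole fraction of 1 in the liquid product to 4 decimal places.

Let ψ = V/F and solve Σ zᵢ(Kᵢ−1)/(1+ψ(Kᵢ−1)) = 0.
g(0) = ΣzᵢKᵢ − 1 = 0.0495 and g(1) = 1 − Σzᵢ/Kᵢ = -0.2998, so a root lies in (0, 1).
Iterate (Newton) starting at ψ = 0.48:
  ψ = 0.4800: g = -0.11507, g' = -0.3151 → ψ = 0.1149
  ψ = 0.1149: g = 0.00505, g' = -0.3641 → ψ = 0.1288
Converged at ψ = 0.1288.
Compositions from xᵢ = zᵢ/(1+ψ(Kᵢ−1)), yᵢ = Kᵢxᵢ:
  1: x = 0.1806, y = 0.3889
  2: x = 0.1926, y = 0.2594
  3: x = 0.6269, y = 0.3517

x_1 = 0.1806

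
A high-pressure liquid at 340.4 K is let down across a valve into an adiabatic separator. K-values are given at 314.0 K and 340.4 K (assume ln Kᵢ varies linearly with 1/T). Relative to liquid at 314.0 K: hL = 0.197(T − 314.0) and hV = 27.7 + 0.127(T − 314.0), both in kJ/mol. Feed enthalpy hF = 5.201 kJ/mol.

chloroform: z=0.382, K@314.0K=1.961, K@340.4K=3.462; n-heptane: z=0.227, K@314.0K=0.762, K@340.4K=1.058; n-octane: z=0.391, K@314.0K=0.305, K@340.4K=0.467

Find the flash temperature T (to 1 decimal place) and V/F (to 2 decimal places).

T = 316.7 K, V/F = 0.17

Adiabatic flash: solve Rachford–Rice at each trial T, then check hF = ψ·hV(T) + (1−ψ)·hL(T).
  T = 314.0 K: K = (1.961, 0.762, 0.305), RR gives ψ = 0.076, H_out = 2.115 kJ/mol
  T = 340.4 K: K = (3.462, 1.058, 0.467), RR gives ψ = 0.743, H_out = 24.408 kJ/mol
  T = 327.2 K: K = (2.636, 0.904, 0.381), RR gives ψ = 0.452, H_out = 14.708 kJ/mol
  T = 320.6 K: K = (2.280, 0.831, 0.342), RR gives ψ = 0.287, H_out = 9.116 kJ/mol
  T = 317.3 K: K = (2.116, 0.796, 0.323), RR gives ψ = 0.190, H_out = 5.864 kJ/mol
  T = 315.6 K: K = (2.035, 0.779, 0.314), RR gives ψ = 0.134, H_out = 4.007 kJ/mol
Linear interpolation between T = 315.6 (H_out = 4.007) and T = 317.3 (H_out = 5.864) on hF = 5.201 gives T ≈ 316.7 K, at which ψ = 0.17.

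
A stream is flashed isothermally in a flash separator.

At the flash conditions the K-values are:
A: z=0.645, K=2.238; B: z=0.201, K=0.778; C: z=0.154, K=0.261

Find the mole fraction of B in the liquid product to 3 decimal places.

x_B = 0.250

Rachford–Rice: g(β) = Σ zᵢ(Kᵢ−1)/(1+β(Kᵢ−1)) = 0.
g(0) = ΣzᵢKᵢ − 1 = 0.640 and g(1) = 1 − Σzᵢ/Kᵢ = -0.137, so a root lies in (0, 1).
Iterate (Newton) starting at β = 0.5:
  β = 0.500: g = 0.2625, g' = -0.601 → β = 0.937
  β = 0.937: g = -0.0563, g' = -1.115 → β = 0.886
  β = 0.886: g = -0.0045, g' = -0.946 → β = 0.881
Converged at β = 0.881.
Compositions from xᵢ = zᵢ/(1+β(Kᵢ−1)), yᵢ = Kᵢxᵢ:
  A: x = 0.308, y = 0.690
  B: x = 0.250, y = 0.194
  C: x = 0.442, y = 0.115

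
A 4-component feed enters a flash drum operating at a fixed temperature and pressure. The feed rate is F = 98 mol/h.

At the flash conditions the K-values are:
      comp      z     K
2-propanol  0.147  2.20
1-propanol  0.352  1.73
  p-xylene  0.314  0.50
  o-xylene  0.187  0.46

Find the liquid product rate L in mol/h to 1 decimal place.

L = 60.4 mol/h

Newton iteration, ψ⁰ = 0.5:
  ψ = 0.500: g = -0.0492, g' = -0.425 → ψ = 0.384
  ψ = 0.384: g = -0.0004, g' = -0.421 → ψ = 0.383
Converged at ψ = 0.383.
Then V = ψ·F = 0.3834·98 = 37.6 mol/h and L = F − V = 60.4 mol/h.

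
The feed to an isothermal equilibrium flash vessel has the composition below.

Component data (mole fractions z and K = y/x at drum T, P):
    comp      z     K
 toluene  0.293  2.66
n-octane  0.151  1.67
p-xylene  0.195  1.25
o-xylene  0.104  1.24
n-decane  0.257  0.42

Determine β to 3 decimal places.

Rachford–Rice: g(β) = Σ zᵢ(Kᵢ−1)/(1+β(Kᵢ−1)) = 0.
g(0) = ΣzᵢKᵢ − 1 = 0.512 and g(1) = 1 − Σzᵢ/Kᵢ = -0.052, so a root lies in (0, 1).
Newton iteration, β⁰ = 0.47:
  β = 0.470: g = 0.2113, g' = -0.472 → β = 0.918
  β = 0.918: g = -0.0032, g' = -0.560 → β = 0.912
Converged at β = 0.912.

β = 0.912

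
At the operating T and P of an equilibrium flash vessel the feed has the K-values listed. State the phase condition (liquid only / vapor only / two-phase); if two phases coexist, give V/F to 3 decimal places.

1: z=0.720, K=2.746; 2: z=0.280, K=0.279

ΣzᵢKᵢ = 2.055; Σzᵢ/Kᵢ = 1.266.
Both exceed 1, so a two-phase solution exists.
Binary case is linear: z₁(K₁−1)(1+ψ(K₂−1)) + z₂(K₂−1)(1+ψ(K₁−1)) = 0
⇒ ψ = [z₁(K₁−1)+z₂(K₂−1)] / [−(K₁−1)(K₂−1)] = 1.0552/1.2589 = 0.838

two-phase, V/F = 0.838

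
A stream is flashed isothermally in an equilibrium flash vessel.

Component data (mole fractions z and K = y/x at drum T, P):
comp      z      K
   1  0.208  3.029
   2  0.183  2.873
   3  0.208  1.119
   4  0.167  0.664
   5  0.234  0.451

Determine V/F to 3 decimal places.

Rachford–Rice: g(V/F) = Σ zᵢ(Kᵢ−1)/(1+V/F(Kᵢ−1)) = 0.
Check two-phase: ΣzᵢKᵢ = 1.605 > 1 and Σzᵢ/Kᵢ = 1.089 > 1, so g(0) = 0.605 > 0 and g(1) = -0.089 < 0.
Iterate (Newton) starting at V/F = 0.5:
  V/F = 0.500: g = 0.1653, g' = -0.546 → V/F = 0.803
  V/F = 0.803: g = 0.0135, g' = -0.490 → V/F = 0.830
Converged at V/F = 0.830.

V/F = 0.830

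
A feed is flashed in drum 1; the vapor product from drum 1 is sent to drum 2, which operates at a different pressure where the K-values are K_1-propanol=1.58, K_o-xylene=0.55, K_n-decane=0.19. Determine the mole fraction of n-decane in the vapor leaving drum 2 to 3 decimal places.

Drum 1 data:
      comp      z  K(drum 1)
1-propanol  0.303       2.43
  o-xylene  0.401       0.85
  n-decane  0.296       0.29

Drum 1:
Rachford–Rice: g(ψ₁) = Σ zᵢ(Kᵢ−1)/(1+ψ₁(Kᵢ−1)) = 0.
Feasibility: ΣzᵢKᵢ = 1.163, Σzᵢ/Kᵢ = 1.617 — both > 1, two phases present.
Iterate (Newton) starting at ψ₁ = 0.63:
  ψ₁ = 0.630: g = -0.2187, g' = -0.671 → ψ₁ = 0.304
  ψ₁ = 0.304: g = -0.0290, g' = -0.554 → ψ₁ = 0.252
Converged at ψ₁ = 0.252.
Drum-1 compositions:
  1-propanol: x = 0.223, y = 0.541
  o-xylene: x = 0.417, y = 0.354
  n-decane: x = 0.361, y = 0.105
Drum-2 feed = drum-1 vapor: z₂ = (0.5412, 0.3542, 0.1046).
Drum 2:
Rachford–Rice: g(ψ₂) = Σ zᵢ(Kᵢ−1)/(1+ψ₂(Kᵢ−1)) = 0.
Check two-phase: ΣzᵢKᵢ = 1.070 > 1 and Σzᵢ/Kᵢ = 1.537 > 1, so g(0) = 0.070 > 0 and g(1) = -0.537 < 0.
Newton iteration, ψ₂⁰ = 0.5:
  ψ₂ = 0.500: g = -0.1047, g' = -0.423 → ψ₂ = 0.252
  ψ₂ = 0.252: g = -0.0124, g' = -0.338 → ψ₂ = 0.216
  ψ₂ = 0.216: g = -0.0001, g' = -0.333 → ψ₂ = 0.215
Converged at ψ₂ = 0.215.
  1-propanol: x = 0.481, y = 0.760
  o-xylene: x = 0.392, y = 0.216
  n-decane: x = 0.127, y = 0.024

y_n-decane (drum 2) = 0.024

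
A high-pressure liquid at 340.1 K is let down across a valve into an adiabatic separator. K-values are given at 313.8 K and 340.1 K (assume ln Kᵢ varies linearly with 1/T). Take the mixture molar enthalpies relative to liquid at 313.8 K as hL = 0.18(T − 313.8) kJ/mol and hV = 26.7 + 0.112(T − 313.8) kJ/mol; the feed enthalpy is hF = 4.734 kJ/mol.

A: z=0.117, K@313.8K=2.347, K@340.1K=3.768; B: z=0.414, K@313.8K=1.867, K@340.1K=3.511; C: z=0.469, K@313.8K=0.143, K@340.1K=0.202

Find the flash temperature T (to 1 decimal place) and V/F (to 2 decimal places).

T = 315.2 K, V/F = 0.17

Adiabatic flash: solve Rachford–Rice at each trial T, then check hF = ψ·hV(T) + (1−ψ)·hL(T).
  T = 313.8 K: K = (2.347, 1.867, 0.143), RR gives ψ = 0.135, H_out = 3.610 kJ/mol
  T = 340.1 K: K = (3.768, 3.511, 0.202), RR gives ψ = 0.483, H_out = 16.756 kJ/mol
  T = 327.0 K: K = (3.005, 2.596, 0.171), RR gives ψ = 0.362, H_out = 11.705 kJ/mol
  T = 320.4 K: K = (2.662, 2.209, 0.157), RR gives ψ = 0.270, H_out = 8.265 kJ/mol
  T = 317.1 K: K = (2.501, 2.033, 0.150), RR gives ψ = 0.209, H_out = 6.139 kJ/mol
  T = 315.5 K: K = (2.426, 1.951, 0.146), RR gives ψ = 0.175, H_out = 4.972 kJ/mol
Linear interpolation between T = 313.8 (H_out = 3.610) and T = 315.5 (H_out = 4.972) on hF = 4.734 gives T ≈ 315.2 K, at which ψ = 0.17.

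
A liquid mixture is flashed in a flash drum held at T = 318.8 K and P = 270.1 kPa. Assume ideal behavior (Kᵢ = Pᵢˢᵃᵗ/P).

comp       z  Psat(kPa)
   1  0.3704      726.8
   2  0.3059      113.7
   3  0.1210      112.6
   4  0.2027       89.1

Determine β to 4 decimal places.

Raoult's law: Kᵢ = Pᵢˢᵃᵗ/P = Pᵢˢᵃᵗ/270.1.
  K_1 = 726.8/270.1 = 2.690855, K_2 = 113.7/270.1 = 0.420955, K_3 = 112.6/270.1 = 0.416883, K_4 = 89.1/270.1 = 0.329878
Newton iteration, β⁰ = 0.52:
  β = 0.5200: g = -0.22992, g' = -0.8090 → β = 0.2358
  β = 0.2358: g = -0.00051, g' = -0.8626 → β = 0.2352
Converged at β = 0.2352.

β = 0.2352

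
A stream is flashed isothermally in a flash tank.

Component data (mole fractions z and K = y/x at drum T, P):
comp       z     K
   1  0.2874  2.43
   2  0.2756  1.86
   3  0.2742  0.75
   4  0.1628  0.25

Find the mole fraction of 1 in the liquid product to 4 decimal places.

Let β = V/F and solve Σ zᵢ(Kᵢ−1)/(1+β(Kᵢ−1)) = 0.
Check two-phase: ΣzᵢKᵢ = 1.4573 > 1 and Σzᵢ/Kᵢ = 1.2832 > 1, so g(0) = 0.4573 > 0 and g(1) = -0.2832 < 0.
Newton–Raphson from β = 0.5:
  β = 0.5000: g = 0.13168, g' = -0.5563 → β = 0.7367
  β = 0.7367: g = -0.01166, g' = -0.6989 → β = 0.7200
  β = 0.7200: g = -0.00017, g' = -0.6787 → β = 0.7198
Converged at β = 0.7198.
Compositions from xᵢ = zᵢ/(1+β(Kᵢ−1)), yᵢ = Kᵢxᵢ:
  1: x = 0.1416, y = 0.3442
  2: x = 0.1702, y = 0.3166
  3: x = 0.3344, y = 0.2508
  4: x = 0.3538, y = 0.0884

x_1 = 0.1416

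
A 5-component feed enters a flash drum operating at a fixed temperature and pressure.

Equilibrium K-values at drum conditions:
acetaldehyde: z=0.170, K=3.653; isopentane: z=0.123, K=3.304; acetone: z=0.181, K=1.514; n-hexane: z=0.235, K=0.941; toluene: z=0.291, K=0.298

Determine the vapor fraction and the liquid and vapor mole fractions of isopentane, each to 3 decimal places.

Let ψ = V/F and solve Σ zᵢ(Kᵢ−1)/(1+ψ(Kᵢ−1)) = 0.
Feasibility: ΣzᵢKᵢ = 1.609, Σzᵢ/Kᵢ = 1.430 — both > 1, two phases present.
Newton–Raphson from ψ = 0.5:
  ψ = 0.500: g = 0.0705, g' = -0.734 → ψ = 0.596
Converged at ψ = 0.596.
Compositions from xᵢ = zᵢ/(1+ψ(Kᵢ−1)), yᵢ = Kᵢxᵢ:
  acetaldehyde: x = 0.066, y = 0.241
  isopentane: x = 0.052, y = 0.171
  acetone: x = 0.139, y = 0.210
  n-hexane: x = 0.244, y = 0.229
  toluene: x = 0.500, y = 0.149

ψ = 0.596, x_isopentane = 0.052, y_isopentane = 0.171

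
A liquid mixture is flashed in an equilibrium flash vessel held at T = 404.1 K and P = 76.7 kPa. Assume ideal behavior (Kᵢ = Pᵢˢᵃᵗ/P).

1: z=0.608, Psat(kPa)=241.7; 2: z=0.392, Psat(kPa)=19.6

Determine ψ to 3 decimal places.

Raoult's law: Kᵢ = Pᵢˢᵃᵗ/P = Pᵢˢᵃᵗ/76.7.
  K_1 = 241.7/76.7 = 3.15124, K_2 = 19.6/76.7 = 0.25554
Let ψ = V/F and solve Σ zᵢ(Kᵢ−1)/(1+ψ(Kᵢ−1)) = 0.
Check two-phase: ΣzᵢKᵢ = 2.016 > 1 and Σzᵢ/Kᵢ = 1.727 > 1, so g(0) = 1.016 > 0 and g(1) = -0.727 < 0.
Iterate (Newton) starting at ψ = 0.5:
  ψ = 0.500: g = 0.1653, g' = -1.204 → ψ = 0.637
  ψ = 0.637: g = -0.0035, g' = -1.287 → ψ = 0.634
Converged at ψ = 0.634.

ψ = 0.634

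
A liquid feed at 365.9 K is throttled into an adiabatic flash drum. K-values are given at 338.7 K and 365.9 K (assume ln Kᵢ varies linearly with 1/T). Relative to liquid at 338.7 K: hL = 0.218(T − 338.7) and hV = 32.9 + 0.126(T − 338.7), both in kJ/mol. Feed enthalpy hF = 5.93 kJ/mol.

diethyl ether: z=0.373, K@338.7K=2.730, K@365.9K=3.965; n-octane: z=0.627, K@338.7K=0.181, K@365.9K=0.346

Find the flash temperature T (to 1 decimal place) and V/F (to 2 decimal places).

T = 343.9 K, V/F = 0.15

Adiabatic flash: solve Rachford–Rice at each trial T, then check hF = ψ·hV(T) + (1−ψ)·hL(T).
  T = 338.7 K: K = (2.730, 0.181), RR gives ψ = 0.093, H_out = 3.060 kJ/mol
  T = 365.9 K: K = (3.965, 0.346), RR gives ψ = 0.359, H_out = 16.838 kJ/mol
  T = 352.3 K: K = (3.314, 0.253), RR gives ψ = 0.229, H_out = 10.200 kJ/mol
  T = 345.5 K: K = (3.014, 0.215), RR gives ψ = 0.164, H_out = 6.765 kJ/mol
  T = 342.1 K: K = (2.870, 0.197), RR gives ψ = 0.129, H_out = 4.957 kJ/mol
  T = 343.8 K: K = (2.941, 0.206), RR gives ψ = 0.147, H_out = 5.871 kJ/mol
Linear interpolation between T = 343.8 (H_out = 5.871) and T = 345.5 (H_out = 6.765) on hF = 5.93 gives T ≈ 343.9 K, at which ψ = 0.15.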